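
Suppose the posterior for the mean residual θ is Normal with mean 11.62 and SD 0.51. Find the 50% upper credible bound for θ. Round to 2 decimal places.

Need U with P(θ ≤ U) = 0.50: U = 11.62 + z_{0.5}·0.51.
z = 0.000; U = 11.62 + 0.000 × 0.51 = 11.62.

11.62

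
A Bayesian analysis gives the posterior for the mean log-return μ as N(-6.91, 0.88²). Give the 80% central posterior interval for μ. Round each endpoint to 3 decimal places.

The posterior is symmetric, so the 80% equal-tailed interval is μ = -6.91 ± z·0.88 with z = 1.282.
Half-width: 1.282 × 0.88 = 1.128.
-6.91 − 1.128 = -8.038; -6.91 + 1.128 = -5.782.

[-8.038, -5.782]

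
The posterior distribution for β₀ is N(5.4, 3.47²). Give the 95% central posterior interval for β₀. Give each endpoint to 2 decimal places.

[-1.40, 12.20]

The posterior is symmetric, so the 95% equal-tailed interval is β₀ = 5.4 ± z·3.47 with z = 1.960.
Half-width: 1.960 × 3.47 = 6.80.
5.4 − 6.80 = -1.40; 5.4 + 6.80 = 12.20.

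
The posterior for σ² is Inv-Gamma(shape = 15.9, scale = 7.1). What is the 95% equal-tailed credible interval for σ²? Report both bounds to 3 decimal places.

[0.288, 0.783]

Inverse-Gamma(15.9, 7.1) quantiles: F⁻¹(0.025) and F⁻¹(0.975).
Equivalently, 1/σ² ~ Gamma(15.9, rate = 7.1); invert its 0.975 and 0.025 quantiles.
Posterior mean ≈ 0.477, SD ≈ 0.128; a Normal approximation gives roughly [0.226, 0.727].
Exact: lower = 0.288; upper = 0.783.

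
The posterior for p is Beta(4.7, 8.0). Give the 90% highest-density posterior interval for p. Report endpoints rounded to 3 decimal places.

The posterior is unimodal and skewed, so the HPD interval has equal density at both endpoints and is the shortest 90% interval.
Solving f(0.154) = f(0.580) with F(0.580) − F(0.154) = 0.90 gives [0.154, 0.580].
For comparison, the equal-tailed interval is [0.168, 0.597]; the HPD is narrower and shifted toward the mode.

[0.154, 0.580]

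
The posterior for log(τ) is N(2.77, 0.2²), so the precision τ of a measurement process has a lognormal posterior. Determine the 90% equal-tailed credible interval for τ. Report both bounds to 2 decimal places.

[11.48, 22.18]

On the log scale the 90% interval is 2.77 ± 1.645 × 0.2 = [2.4410, 3.0990].
Exponentiate: [e^2.4410, e^3.0990] = [11.48, 22.18].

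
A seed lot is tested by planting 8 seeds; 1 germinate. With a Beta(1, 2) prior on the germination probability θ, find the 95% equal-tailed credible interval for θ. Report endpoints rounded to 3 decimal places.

[0.025, 0.445]

Posterior: Beta(1+1, 2+7) = Beta(2, 9).
Equal-tailed 95% interval: the 0.025 and 0.975 quantiles of Beta(2, 9).
Posterior mean ≈ 0.182, SD ≈ 0.111; a Normal approximation gives roughly [-0.036, 0.400].
Exact: F⁻¹(0.025) = 0.025; F⁻¹(0.975) = 0.445.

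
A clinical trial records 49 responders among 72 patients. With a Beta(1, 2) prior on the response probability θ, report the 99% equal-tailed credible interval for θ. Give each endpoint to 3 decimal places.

[0.521, 0.796]

Posterior: Beta(1+49, 2+23) = Beta(50, 25).
Equal-tailed 99% interval: the 0.005 and 0.995 quantiles of Beta(50, 25).
Posterior mean ≈ 0.667, SD ≈ 0.054; a Normal approximation gives roughly [0.527, 0.806].
Exact: F⁻¹(0.005) = 0.521; F⁻¹(0.995) = 0.796.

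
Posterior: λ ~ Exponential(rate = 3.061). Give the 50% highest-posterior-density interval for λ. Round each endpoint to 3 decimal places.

[0.000, 0.226]

The exponential density is strictly decreasing on [0, ∞), so the HPD interval is anchored at 0: [0, q] with P(λ ≤ q) = 0.50.
q = −ln(1 − 0.50) / 3.061 = 0.6931 / 3.061 = 0.226.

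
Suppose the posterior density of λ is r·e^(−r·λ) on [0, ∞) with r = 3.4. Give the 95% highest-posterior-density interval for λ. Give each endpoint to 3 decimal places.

The exponential density is strictly decreasing on [0, ∞), so the HPD interval is anchored at 0: [0, q] with P(λ ≤ q) = 0.95.
q = −ln(1 − 0.95) / 3.4 = 2.9957 / 3.4 = 0.881.

[0.000, 0.881]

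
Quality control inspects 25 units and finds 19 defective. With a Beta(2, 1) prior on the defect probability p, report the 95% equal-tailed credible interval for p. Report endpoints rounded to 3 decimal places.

[0.577, 0.889]

Posterior: Beta(2+19, 1+6) = Beta(21, 7).
Equal-tailed 95% interval: the 0.025 and 0.975 quantiles of Beta(21, 7).
Posterior mean ≈ 0.750, SD ≈ 0.080; a Normal approximation gives roughly [0.592, 0.908].
Exact: F⁻¹(0.025) = 0.577; F⁻¹(0.975) = 0.889.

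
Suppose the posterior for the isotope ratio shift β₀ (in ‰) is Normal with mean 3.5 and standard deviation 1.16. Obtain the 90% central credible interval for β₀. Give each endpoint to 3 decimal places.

[1.592, 5.408]

The posterior is symmetric, so the 90% equal-tailed interval is β₀ = 3.5 ± z·1.16 with z = 1.645.
Half-width: 1.645 × 1.16 = 1.908.
3.5 − 1.908 = 1.592; 3.5 + 1.908 = 5.408.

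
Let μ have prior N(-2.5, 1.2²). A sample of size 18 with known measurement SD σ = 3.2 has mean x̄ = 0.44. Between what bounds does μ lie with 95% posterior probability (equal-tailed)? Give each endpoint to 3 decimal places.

Posterior precision = 1/1.2² + 18/3.2² = 0.6944 + 1.7578 = 2.4523, so posterior SD = 0.6386.
Posterior mean = (-2.5/1.2² + 18·0.44/3.2²) / 2.4523 = -0.3926.
Interval: -0.3926 ± 1.960 × 0.6386 → [-1.644, 0.859].

[-1.644, 0.859]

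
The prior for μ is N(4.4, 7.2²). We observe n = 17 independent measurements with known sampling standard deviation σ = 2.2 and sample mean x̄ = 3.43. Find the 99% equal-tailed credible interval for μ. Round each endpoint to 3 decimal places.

[2.065, 4.806]

Posterior precision = 1/7.2² + 17/2.2² = 0.0193 + 3.5124 = 3.5317, so posterior SD = 0.5321.
Posterior mean = (4.4/7.2² + 17·3.43/2.2²) / 3.5317 = 3.4353.
Interval: 3.4353 ± 2.576 × 0.5321 → [2.065, 4.806].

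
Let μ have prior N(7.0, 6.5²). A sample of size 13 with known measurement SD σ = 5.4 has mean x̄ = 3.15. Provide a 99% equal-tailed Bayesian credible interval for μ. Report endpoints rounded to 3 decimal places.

[-0.415, 7.103]

Posterior precision = 1/6.5² + 13/5.4² = 0.0237 + 0.4458 = 0.4695, so posterior SD = 1.4594.
Posterior mean = (7.0/6.5² + 13·3.15/5.4²) / 0.4695 = 3.3441.
Interval: 3.3441 ± 2.576 × 1.4594 → [-0.415, 7.103].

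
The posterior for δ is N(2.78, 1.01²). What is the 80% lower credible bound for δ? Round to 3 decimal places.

Need L with P(δ ≥ L) = 0.80: L = 2.78 − z_{0.2}·1.01.
z = 0.842; L = 2.78 − 0.842 × 1.01 = 1.930.

1.930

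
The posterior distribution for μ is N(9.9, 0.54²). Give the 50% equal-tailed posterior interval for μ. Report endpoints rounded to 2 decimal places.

The posterior is symmetric, so the 50% equal-tailed interval is μ = 9.9 ± z·0.54 with z = 0.674.
Half-width: 0.674 × 0.54 = 0.36.
9.9 − 0.36 = 9.54; 9.9 + 0.36 = 10.26.

[9.54, 10.26]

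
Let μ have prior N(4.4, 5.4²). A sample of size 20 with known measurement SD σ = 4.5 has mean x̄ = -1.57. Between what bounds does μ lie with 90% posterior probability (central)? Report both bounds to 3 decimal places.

[-2.997, 0.257]

Posterior precision = 1/5.4² + 20/4.5² = 0.0343 + 0.9877 = 1.0219, so posterior SD = 0.9892.
Posterior mean = (4.4/5.4² + 20·-1.57/4.5²) / 1.0219 = -1.3697.
Interval: -1.3697 ± 1.645 × 0.9892 → [-2.997, 0.257].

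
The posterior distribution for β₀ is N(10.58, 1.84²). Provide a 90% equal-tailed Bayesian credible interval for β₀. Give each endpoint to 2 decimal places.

[7.55, 13.61]

The posterior is symmetric, so the 90% equal-tailed interval is β₀ = 10.58 ± z·1.84 with z = 1.645.
Half-width: 1.645 × 1.84 = 3.03.
10.58 − 3.03 = 7.55; 10.58 + 3.03 = 13.61.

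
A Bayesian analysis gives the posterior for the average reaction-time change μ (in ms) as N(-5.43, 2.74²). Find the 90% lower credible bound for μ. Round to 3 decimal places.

Need L with P(μ ≥ L) = 0.90: L = -5.43 − z_{0.1}·2.74.
z = 1.282; L = -5.43 − 1.282 × 2.74 = -8.941.

-8.941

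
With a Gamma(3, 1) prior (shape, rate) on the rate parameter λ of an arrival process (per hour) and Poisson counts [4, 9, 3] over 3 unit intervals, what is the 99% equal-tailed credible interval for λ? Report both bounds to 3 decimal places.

Posterior: Gamma(3+16, 1+3) = Gamma(19, 4) (shape, rate).
Equal-tailed 99% interval: Gamma(19, 4) quantiles at 0.005 and 0.995.
Posterior mean ≈ 4.750, SD ≈ 1.090; a Normal approximation gives roughly [1.943, 7.557].
Exact: lower = 2.411; upper = 8.023.

[2.411, 8.023]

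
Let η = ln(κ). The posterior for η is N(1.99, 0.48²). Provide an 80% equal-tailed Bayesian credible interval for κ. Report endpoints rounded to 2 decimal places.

[3.95, 13.53]

On the log scale the 80% interval is 1.99 ± 1.282 × 0.48 = [1.3749, 2.6051].
Exponentiate: [e^1.3749, e^2.6051] = [3.95, 13.53].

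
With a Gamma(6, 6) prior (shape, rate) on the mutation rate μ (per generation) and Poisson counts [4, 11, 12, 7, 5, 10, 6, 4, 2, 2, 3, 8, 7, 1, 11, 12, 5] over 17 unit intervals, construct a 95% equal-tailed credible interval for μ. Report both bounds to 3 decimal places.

[4.168, 6.002]

Posterior: Gamma(6+110, 6+17) = Gamma(116, 23) (shape, rate).
Equal-tailed 95% interval: Gamma(116, 23) quantiles at 0.025 and 0.975.
Posterior mean ≈ 5.043, SD ≈ 0.468; a Normal approximation gives roughly [4.126, 5.961].
Exact: lower = 4.168; upper = 6.002.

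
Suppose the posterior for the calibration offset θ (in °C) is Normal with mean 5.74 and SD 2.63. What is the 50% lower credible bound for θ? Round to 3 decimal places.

5.740

Need L with P(θ ≥ L) = 0.50: L = 5.74 − z_{0.5}·2.63.
z = 0.000; L = 5.74 − 0.000 × 2.63 = 5.740.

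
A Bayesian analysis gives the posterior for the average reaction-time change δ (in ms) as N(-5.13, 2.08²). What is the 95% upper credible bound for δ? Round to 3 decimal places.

Need U with P(δ ≤ U) = 0.95: U = -5.13 + z_{0.05}·2.08.
z = 1.645; U = -5.13 + 1.645 × 2.08 = -1.709.

-1.709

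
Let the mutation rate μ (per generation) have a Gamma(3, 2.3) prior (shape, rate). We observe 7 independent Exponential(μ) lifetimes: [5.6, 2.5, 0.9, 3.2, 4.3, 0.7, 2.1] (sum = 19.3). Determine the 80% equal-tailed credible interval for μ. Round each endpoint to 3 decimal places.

Posterior: Gamma(3+7, 2.3+19.3) = Gamma(10, 21.6) (shape, rate).
Equal-tailed 80% interval: Gamma(10, 21.6) quantiles at 0.1 and 0.9.
Posterior mean ≈ 0.463, SD ≈ 0.146; a Normal approximation gives roughly [0.275, 0.651].
Exact: lower = 0.288; upper = 0.658.

[0.288, 0.658]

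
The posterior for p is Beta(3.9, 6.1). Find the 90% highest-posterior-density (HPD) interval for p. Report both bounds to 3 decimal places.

[0.146, 0.627]

The posterior is unimodal and skewed, so the HPD interval has equal density at both endpoints and is the shortest 90% interval.
Solving f(0.146) = f(0.627) with F(0.627) − F(0.146) = 0.90 gives [0.146, 0.627].
For comparison, the equal-tailed interval is [0.161, 0.645]; the HPD is narrower and shifted toward the mode.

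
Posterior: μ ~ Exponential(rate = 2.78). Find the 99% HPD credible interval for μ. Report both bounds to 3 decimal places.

[0.000, 1.657]

The exponential density is strictly decreasing on [0, ∞), so the HPD interval is anchored at 0: [0, q] with P(μ ≤ q) = 0.99.
q = −ln(1 − 0.99) / 2.78 = 4.6052 / 2.78 = 1.657.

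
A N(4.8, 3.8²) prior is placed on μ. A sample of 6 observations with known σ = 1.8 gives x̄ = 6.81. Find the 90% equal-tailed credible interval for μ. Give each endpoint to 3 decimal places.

[5.551, 7.924]

Posterior precision = 1/3.8² + 6/1.8² = 0.0693 + 1.8519 = 1.9211, so posterior SD = 0.7215.
Posterior mean = (4.8/3.8² + 6·6.81/1.8²) / 1.9211 = 6.7375.
Interval: 6.7375 ± 1.645 × 0.7215 → [5.551, 7.924].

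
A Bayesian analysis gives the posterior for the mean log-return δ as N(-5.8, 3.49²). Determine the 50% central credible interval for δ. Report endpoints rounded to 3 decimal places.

[-8.154, -3.446]

The posterior is symmetric, so the 50% equal-tailed interval is δ = -5.8 ± z·3.49 with z = 0.674.
Half-width: 0.674 × 3.49 = 2.354.
-5.8 − 2.354 = -8.154; -5.8 + 2.354 = -3.446.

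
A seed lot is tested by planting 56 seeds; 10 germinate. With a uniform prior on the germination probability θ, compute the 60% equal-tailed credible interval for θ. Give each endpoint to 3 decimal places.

[0.146, 0.232]

Posterior: Beta(1+10, 1+46) = Beta(11, 47).
Equal-tailed 60% interval: the 0.2 and 0.8 quantiles of Beta(11, 47).
Posterior mean ≈ 0.190, SD ≈ 0.051; a Normal approximation gives roughly [0.147, 0.233].
Exact: F⁻¹(0.2) = 0.146; F⁻¹(0.8) = 0.232.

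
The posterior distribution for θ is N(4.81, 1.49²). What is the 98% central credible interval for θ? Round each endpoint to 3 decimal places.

The posterior is symmetric, so the 98% equal-tailed interval is θ = 4.81 ± z·1.49 with z = 2.326.
Half-width: 2.326 × 1.49 = 3.466.
4.81 − 3.466 = 1.344; 4.81 + 3.466 = 8.276.

[1.344, 8.276]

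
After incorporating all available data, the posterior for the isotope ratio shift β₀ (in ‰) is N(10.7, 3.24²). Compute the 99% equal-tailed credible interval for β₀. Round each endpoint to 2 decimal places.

[2.35, 19.05]

The posterior is symmetric, so the 99% equal-tailed interval is β₀ = 10.7 ± z·3.24 with z = 2.576.
Half-width: 2.576 × 3.24 = 8.35.
10.7 − 8.35 = 2.35; 10.7 + 8.35 = 19.05.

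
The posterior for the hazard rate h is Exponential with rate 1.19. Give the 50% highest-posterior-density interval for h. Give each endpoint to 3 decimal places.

[0.000, 0.582]

The exponential density is strictly decreasing on [0, ∞), so the HPD interval is anchored at 0: [0, q] with P(h ≤ q) = 0.50.
q = −ln(1 − 0.50) / 1.19 = 0.6931 / 1.19 = 0.582.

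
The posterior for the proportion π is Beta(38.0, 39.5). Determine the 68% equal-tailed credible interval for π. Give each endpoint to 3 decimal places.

[0.434, 0.547]

Posterior: Beta(38.0, 39.5).
Equal-tailed 68% interval: the 0.16 and 0.84 quantiles of Beta(38.0, 39.5).
Posterior mean ≈ 0.490, SD ≈ 0.056; a Normal approximation gives roughly [0.434, 0.546].
Exact: F⁻¹(0.16) = 0.434; F⁻¹(0.84) = 0.547.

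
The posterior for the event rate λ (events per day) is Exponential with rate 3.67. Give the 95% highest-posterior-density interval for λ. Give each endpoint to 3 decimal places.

[0.000, 0.816]

The exponential density is strictly decreasing on [0, ∞), so the HPD interval is anchored at 0: [0, q] with P(λ ≤ q) = 0.95.
q = −ln(1 − 0.95) / 3.67 = 2.9957 / 3.67 = 0.816.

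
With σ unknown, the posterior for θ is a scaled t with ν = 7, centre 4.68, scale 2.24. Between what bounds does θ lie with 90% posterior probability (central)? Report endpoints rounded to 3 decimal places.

[0.436, 8.924]

The t_7 distribution is symmetric; the 90% interval is 4.68 ± t·2.24 with t_{0.95,7} = 1.895.
Half-width: 1.895 × 2.24 = 4.244.
4.68 − 4.244 = 0.436; 4.68 + 4.244 = 8.924.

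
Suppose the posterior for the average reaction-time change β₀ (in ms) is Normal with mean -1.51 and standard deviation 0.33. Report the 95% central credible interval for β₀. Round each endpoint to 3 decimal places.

The posterior is symmetric, so the 95% equal-tailed interval is β₀ = -1.51 ± z·0.33 with z = 1.960.
Half-width: 1.960 × 0.33 = 0.647.
-1.51 − 0.647 = -2.157; -1.51 + 0.647 = -0.863.

[-2.157, -0.863]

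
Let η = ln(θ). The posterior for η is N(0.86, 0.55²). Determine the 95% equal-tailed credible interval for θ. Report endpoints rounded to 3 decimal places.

[0.804, 6.945]

On the log scale the 95% interval is 0.86 ± 1.960 × 0.55 = [-0.2180, 1.9380].
Exponentiate: [e^-0.2180, e^1.9380] = [0.804, 6.945].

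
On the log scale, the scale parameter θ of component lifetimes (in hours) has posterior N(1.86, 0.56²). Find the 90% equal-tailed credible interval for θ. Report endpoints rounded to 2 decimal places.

[2.56, 16.14]

On the log scale the 90% interval is 1.86 ± 1.645 × 0.56 = [0.9389, 2.7811].
Exponentiate: [e^0.9389, e^2.7811] = [2.56, 16.14].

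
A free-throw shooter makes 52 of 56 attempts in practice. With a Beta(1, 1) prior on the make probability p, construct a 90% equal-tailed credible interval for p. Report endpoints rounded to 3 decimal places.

[0.847, 0.965]

Posterior: Beta(1+52, 1+4) = Beta(53, 5).
Equal-tailed 90% interval: the 0.05 and 0.95 quantiles of Beta(53, 5).
Posterior mean ≈ 0.914, SD ≈ 0.037; a Normal approximation gives roughly [0.854, 0.974].
Exact: F⁻¹(0.05) = 0.847; F⁻¹(0.95) = 0.965.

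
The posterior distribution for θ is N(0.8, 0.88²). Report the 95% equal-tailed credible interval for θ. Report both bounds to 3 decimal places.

The posterior is symmetric, so the 95% equal-tailed interval is θ = 0.8 ± z·0.88 with z = 1.960.
Half-width: 1.960 × 0.88 = 1.725.
0.8 − 1.725 = -0.925; 0.8 + 1.725 = 2.525.

[-0.925, 2.525]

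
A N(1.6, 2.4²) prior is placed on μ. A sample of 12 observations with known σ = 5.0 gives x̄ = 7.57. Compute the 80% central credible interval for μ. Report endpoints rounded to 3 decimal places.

Posterior precision = 1/2.4² + 12/5.0² = 0.1736 + 0.4800 = 0.6536, so posterior SD = 1.2369.
Posterior mean = (1.6/2.4² + 12·7.57/5.0²) / 0.6536 = 5.9843.
Interval: 5.9843 ± 1.282 × 1.2369 → [4.399, 7.569].

[4.399, 7.569]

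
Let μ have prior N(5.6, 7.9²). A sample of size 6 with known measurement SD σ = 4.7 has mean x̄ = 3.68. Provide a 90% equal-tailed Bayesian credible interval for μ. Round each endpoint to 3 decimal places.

[0.720, 6.854]

Posterior precision = 1/7.9² + 6/4.7² = 0.0160 + 0.2716 = 0.2876, so posterior SD = 1.8646.
Posterior mean = (5.6/7.9² + 6·3.68/4.7²) / 0.2876 = 3.7870.
Interval: 3.7870 ± 1.645 × 1.8646 → [0.720, 6.854].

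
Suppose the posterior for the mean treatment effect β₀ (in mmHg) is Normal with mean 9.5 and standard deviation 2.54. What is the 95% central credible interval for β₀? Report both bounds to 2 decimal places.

[4.52, 14.48]

The posterior is symmetric, so the 95% equal-tailed interval is β₀ = 9.5 ± z·2.54 with z = 1.960.
Half-width: 1.960 × 2.54 = 4.98.
9.5 − 4.98 = 4.52; 9.5 + 4.98 = 14.48.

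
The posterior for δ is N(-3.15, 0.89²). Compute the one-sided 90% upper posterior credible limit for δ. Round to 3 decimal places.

-2.009

Need U with P(δ ≤ U) = 0.90: U = -3.15 + z_{0.1}·0.89.
z = 1.282; U = -3.15 + 1.282 × 0.89 = -2.009.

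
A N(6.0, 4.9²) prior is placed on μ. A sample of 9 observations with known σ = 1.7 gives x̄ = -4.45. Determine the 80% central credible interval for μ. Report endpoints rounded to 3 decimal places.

Posterior precision = 1/4.9² + 9/1.7² = 0.0416 + 3.1142 = 3.1558, so posterior SD = 0.5629.
Posterior mean = (6.0/4.9² + 9·-4.45/1.7²) / 3.1558 = -4.3121.
Interval: -4.3121 ± 1.282 × 0.5629 → [-5.033, -3.591].

[-5.033, -3.591]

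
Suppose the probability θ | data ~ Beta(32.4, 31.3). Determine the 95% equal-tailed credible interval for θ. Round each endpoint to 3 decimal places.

[0.387, 0.630]

Posterior: Beta(32.4, 31.3).
Equal-tailed 95% interval: the 0.025 and 0.975 quantiles of Beta(32.4, 31.3).
Posterior mean ≈ 0.509, SD ≈ 0.062; a Normal approximation gives roughly [0.387, 0.630].
Exact: F⁻¹(0.025) = 0.387; F⁻¹(0.975) = 0.630.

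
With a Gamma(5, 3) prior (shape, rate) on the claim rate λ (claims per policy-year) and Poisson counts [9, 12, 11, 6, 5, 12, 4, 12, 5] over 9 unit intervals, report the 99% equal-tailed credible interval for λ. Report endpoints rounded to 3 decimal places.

[4.975, 8.838]

Posterior: Gamma(5+76, 3+9) = Gamma(81, 12) (shape, rate).
Equal-tailed 99% interval: Gamma(81, 12) quantiles at 0.005 and 0.995.
Posterior mean ≈ 6.750, SD ≈ 0.750; a Normal approximation gives roughly [4.818, 8.682].
Exact: lower = 4.975; upper = 8.838.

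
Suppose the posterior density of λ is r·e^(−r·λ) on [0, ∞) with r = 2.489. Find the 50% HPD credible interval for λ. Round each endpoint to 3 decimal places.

The exponential density is strictly decreasing on [0, ∞), so the HPD interval is anchored at 0: [0, q] with P(λ ≤ q) = 0.50.
q = −ln(1 − 0.50) / 2.489 = 0.6931 / 2.489 = 0.278.

[0.000, 0.278]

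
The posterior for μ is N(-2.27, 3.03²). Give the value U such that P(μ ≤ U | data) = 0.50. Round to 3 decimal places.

Need U with P(μ ≤ U) = 0.50: U = -2.27 + z_{0.5}·3.03.
z = 0.000; U = -2.27 + 0.000 × 3.03 = -2.270.

-2.270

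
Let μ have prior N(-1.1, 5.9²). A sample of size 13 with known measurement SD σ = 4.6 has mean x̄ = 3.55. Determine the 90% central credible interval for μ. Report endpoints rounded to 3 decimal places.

Posterior precision = 1/5.9² + 13/4.6² = 0.0287 + 0.6144 = 0.6431, so posterior SD = 1.2470.
Posterior mean = (-1.1/5.9² + 13·3.55/4.6²) / 0.6431 = 3.3423.
Interval: 3.3423 ± 1.645 × 1.2470 → [1.291, 5.393].

[1.291, 5.393]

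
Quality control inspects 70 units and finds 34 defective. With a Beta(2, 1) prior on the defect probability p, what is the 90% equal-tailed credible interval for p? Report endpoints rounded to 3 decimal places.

[0.398, 0.589]

Posterior: Beta(2+34, 1+36) = Beta(36, 37).
Equal-tailed 90% interval: the 0.05 and 0.95 quantiles of Beta(36, 37).
Posterior mean ≈ 0.493, SD ≈ 0.058; a Normal approximation gives roughly [0.398, 0.589].
Exact: F⁻¹(0.05) = 0.398; F⁻¹(0.95) = 0.589.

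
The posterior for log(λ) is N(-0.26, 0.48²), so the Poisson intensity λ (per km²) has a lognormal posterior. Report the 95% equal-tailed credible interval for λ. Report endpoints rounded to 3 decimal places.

On the log scale the 95% interval is -0.26 ± 1.960 × 0.48 = [-1.2008, 0.6808].
Exponentiate: [e^-1.2008, e^0.6808] = [0.301, 1.975].

[0.301, 1.975]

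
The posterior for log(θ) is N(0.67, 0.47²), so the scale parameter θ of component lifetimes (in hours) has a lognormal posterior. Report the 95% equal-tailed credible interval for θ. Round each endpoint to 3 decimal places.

[0.778, 4.910]

On the log scale the 95% interval is 0.67 ± 1.960 × 0.47 = [-0.2512, 1.5912].
Exponentiate: [e^-0.2512, e^1.5912] = [0.778, 4.910].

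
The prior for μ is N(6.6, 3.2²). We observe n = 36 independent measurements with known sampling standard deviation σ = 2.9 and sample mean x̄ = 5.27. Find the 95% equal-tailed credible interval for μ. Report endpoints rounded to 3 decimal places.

Posterior precision = 1/3.2² + 36/2.9² = 0.0977 + 4.2806 = 4.3783, so posterior SD = 0.4779.
Posterior mean = (6.6/3.2² + 36·5.27/2.9²) / 4.3783 = 5.2997.
Interval: 5.2997 ± 1.960 × 0.4779 → [4.363, 6.236].

[4.363, 6.236]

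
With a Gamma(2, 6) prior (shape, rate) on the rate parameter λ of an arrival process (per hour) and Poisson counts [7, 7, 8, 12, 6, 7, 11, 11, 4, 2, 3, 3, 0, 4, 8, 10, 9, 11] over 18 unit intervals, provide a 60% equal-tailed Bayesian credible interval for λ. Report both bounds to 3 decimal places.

Posterior: Gamma(2+123, 6+18) = Gamma(125, 24) (shape, rate).
Equal-tailed 60% interval: Gamma(125, 24) quantiles at 0.2 and 0.8.
Posterior mean ≈ 5.208, SD ≈ 0.466; a Normal approximation gives roughly [4.816, 5.600].
Exact: lower = 4.813; upper = 5.596.

[4.813, 5.596]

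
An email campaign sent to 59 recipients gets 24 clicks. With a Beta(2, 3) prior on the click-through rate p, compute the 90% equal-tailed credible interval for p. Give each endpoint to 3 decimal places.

[0.308, 0.508]

Posterior: Beta(2+24, 3+35) = Beta(26, 38).
Equal-tailed 90% interval: the 0.05 and 0.95 quantiles of Beta(26, 38).
Posterior mean ≈ 0.406, SD ≈ 0.061; a Normal approximation gives roughly [0.306, 0.506].
Exact: F⁻¹(0.05) = 0.308; F⁻¹(0.95) = 0.508.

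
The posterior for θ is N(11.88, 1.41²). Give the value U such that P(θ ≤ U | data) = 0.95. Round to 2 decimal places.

Need U with P(θ ≤ U) = 0.95: U = 11.88 + z_{0.05}·1.41.
z = 1.645; U = 11.88 + 1.645 × 1.41 = 14.20.

14.20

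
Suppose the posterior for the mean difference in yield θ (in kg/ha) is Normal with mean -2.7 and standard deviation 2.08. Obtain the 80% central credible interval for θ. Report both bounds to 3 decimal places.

[-5.366, -0.034]

The posterior is symmetric, so the 80% equal-tailed interval is θ = -2.7 ± z·2.08 with z = 1.282.
Half-width: 1.282 × 2.08 = 2.666.
-2.7 − 2.666 = -5.366; -2.7 + 2.666 = -0.034.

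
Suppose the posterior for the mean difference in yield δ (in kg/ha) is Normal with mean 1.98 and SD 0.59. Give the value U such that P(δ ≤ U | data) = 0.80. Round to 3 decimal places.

Need U with P(δ ≤ U) = 0.80: U = 1.98 + z_{0.2}·0.59.
z = 0.842; U = 1.98 + 0.842 × 0.59 = 2.477.

2.477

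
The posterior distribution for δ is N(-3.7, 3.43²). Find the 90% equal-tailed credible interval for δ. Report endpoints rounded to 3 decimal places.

[-9.342, 1.942]

The posterior is symmetric, so the 90% equal-tailed interval is δ = -3.7 ± z·3.43 with z = 1.645.
Half-width: 1.645 × 3.43 = 5.642.
-3.7 − 5.642 = -9.342; -3.7 + 5.642 = 1.942.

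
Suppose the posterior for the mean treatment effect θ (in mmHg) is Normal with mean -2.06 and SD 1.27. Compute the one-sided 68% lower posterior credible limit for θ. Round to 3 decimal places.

-2.654

Need L with P(θ ≥ L) = 0.68: L = -2.06 − z_{0.32}·1.27.
z = 0.468; L = -2.06 − 0.468 × 1.27 = -2.654.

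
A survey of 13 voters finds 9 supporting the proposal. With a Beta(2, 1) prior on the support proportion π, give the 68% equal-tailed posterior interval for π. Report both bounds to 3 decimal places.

[0.573, 0.802]

Posterior: Beta(2+9, 1+4) = Beta(11, 5).
Equal-tailed 68% interval: the 0.16 and 0.84 quantiles of Beta(11, 5).
Posterior mean ≈ 0.688, SD ≈ 0.112; a Normal approximation gives roughly [0.576, 0.799].
Exact: F⁻¹(0.16) = 0.573; F⁻¹(0.84) = 0.802.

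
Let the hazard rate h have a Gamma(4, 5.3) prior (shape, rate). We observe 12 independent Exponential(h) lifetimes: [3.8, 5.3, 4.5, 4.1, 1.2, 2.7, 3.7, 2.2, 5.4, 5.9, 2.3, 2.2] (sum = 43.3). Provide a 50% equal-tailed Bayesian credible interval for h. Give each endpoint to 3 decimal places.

Posterior: Gamma(4+12, 5.3+43.3) = Gamma(16, 48.6) (shape, rate).
Equal-tailed 50% interval: Gamma(16, 48.6) quantiles at 0.25 and 0.75.
Posterior mean ≈ 0.329, SD ≈ 0.082; a Normal approximation gives roughly [0.274, 0.385].
Exact: lower = 0.271; upper = 0.380.

[0.271, 0.380]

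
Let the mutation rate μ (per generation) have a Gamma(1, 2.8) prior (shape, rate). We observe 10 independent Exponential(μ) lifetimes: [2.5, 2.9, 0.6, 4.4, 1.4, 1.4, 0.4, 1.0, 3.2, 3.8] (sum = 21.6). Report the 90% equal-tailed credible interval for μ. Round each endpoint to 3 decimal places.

[0.253, 0.695]

Posterior: Gamma(1+10, 2.8+21.6) = Gamma(11, 24.4) (shape, rate).
Equal-tailed 90% interval: Gamma(11, 24.4) quantiles at 0.05 and 0.95.
Posterior mean ≈ 0.451, SD ≈ 0.136; a Normal approximation gives roughly [0.227, 0.674].
Exact: lower = 0.253; upper = 0.695.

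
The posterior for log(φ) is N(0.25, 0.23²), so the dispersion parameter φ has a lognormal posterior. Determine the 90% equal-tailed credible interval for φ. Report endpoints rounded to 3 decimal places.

On the log scale the 90% interval is 0.25 ± 1.645 × 0.23 = [-0.1283, 0.6283].
Exponentiate: [e^-0.1283, e^0.6283] = [0.880, 1.874].

[0.880, 1.874]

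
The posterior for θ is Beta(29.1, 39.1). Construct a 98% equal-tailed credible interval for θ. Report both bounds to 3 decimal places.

[0.293, 0.567]

Posterior: Beta(29.1, 39.1).
Equal-tailed 98% interval: the 0.01 and 0.99 quantiles of Beta(29.1, 39.1).
Posterior mean ≈ 0.427, SD ≈ 0.059; a Normal approximation gives roughly [0.288, 0.565].
Exact: F⁻¹(0.01) = 0.293; F⁻¹(0.99) = 0.567.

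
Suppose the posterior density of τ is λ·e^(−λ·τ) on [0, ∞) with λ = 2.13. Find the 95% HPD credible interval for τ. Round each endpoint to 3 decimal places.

The exponential density is strictly decreasing on [0, ∞), so the HPD interval is anchored at 0: [0, q] with P(τ ≤ q) = 0.95.
q = −ln(1 − 0.95) / 2.13 = 2.9957 / 2.13 = 1.406.

[0.000, 1.406]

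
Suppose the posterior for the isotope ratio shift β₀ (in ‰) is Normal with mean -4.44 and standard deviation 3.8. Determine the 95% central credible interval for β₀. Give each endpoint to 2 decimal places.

[-11.89, 3.01]

The posterior is symmetric, so the 95% equal-tailed interval is β₀ = -4.44 ± z·3.8 with z = 1.960.
Half-width: 1.960 × 3.8 = 7.45.
-4.44 − 7.45 = -11.89; -4.44 + 7.45 = 3.01.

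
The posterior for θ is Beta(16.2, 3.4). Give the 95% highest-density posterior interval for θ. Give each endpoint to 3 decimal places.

The posterior is unimodal and skewed, so the HPD interval has equal density at both endpoints and is the shortest 95% interval.
Solving f(0.663) = f(0.970) with F(0.970) − F(0.663) = 0.95 gives [0.663, 0.970].
For comparison, the equal-tailed interval is [0.636, 0.955]; the HPD is narrower and shifted toward the mode.

[0.663, 0.970]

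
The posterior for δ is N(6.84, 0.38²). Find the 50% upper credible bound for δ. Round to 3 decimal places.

Need U with P(δ ≤ U) = 0.50: U = 6.84 + z_{0.5}·0.38.
z = 0.000; U = 6.84 + 0.000 × 0.38 = 6.840.

6.840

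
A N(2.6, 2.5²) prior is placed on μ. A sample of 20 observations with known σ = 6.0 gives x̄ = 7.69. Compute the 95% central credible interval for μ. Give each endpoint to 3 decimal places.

Posterior precision = 1/2.5² + 20/6.0² = 0.1600 + 0.5556 = 0.7156, so posterior SD = 1.1822.
Posterior mean = (2.6/2.5² + 20·7.69/6.0²) / 0.7156 = 6.5519.
Interval: 6.5519 ± 1.960 × 1.1822 → [4.235, 8.869].

[4.235, 8.869]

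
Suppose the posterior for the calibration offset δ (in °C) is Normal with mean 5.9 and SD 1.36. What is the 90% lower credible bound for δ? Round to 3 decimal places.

Need L with P(δ ≥ L) = 0.90: L = 5.9 − z_{0.1}·1.36.
z = 1.282; L = 5.9 − 1.282 × 1.36 = 4.157.

4.157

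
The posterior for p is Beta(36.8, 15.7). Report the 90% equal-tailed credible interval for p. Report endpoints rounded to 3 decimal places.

Posterior: Beta(36.8, 15.7).
Equal-tailed 90% interval: the 0.05 and 0.95 quantiles of Beta(36.8, 15.7).
Posterior mean ≈ 0.701, SD ≈ 0.063; a Normal approximation gives roughly [0.598, 0.804].
Exact: F⁻¹(0.05) = 0.594; F⁻¹(0.95) = 0.799.

[0.594, 0.799]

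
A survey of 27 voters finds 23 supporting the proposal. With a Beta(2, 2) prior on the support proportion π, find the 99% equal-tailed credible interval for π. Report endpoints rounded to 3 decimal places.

[0.596, 0.946]

Posterior: Beta(2+23, 2+4) = Beta(25, 6).
Equal-tailed 99% interval: the 0.005 and 0.995 quantiles of Beta(25, 6).
Posterior mean ≈ 0.806, SD ≈ 0.070; a Normal approximation gives roughly [0.627, 0.986].
Exact: F⁻¹(0.005) = 0.596; F⁻¹(0.995) = 0.946.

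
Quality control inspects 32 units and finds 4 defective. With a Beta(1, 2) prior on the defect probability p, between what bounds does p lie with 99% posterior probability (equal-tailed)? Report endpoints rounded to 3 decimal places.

Posterior: Beta(1+4, 2+28) = Beta(5, 30).
Equal-tailed 99% interval: the 0.005 and 0.995 quantiles of Beta(5, 30).
Posterior mean ≈ 0.143, SD ≈ 0.058; a Normal approximation gives roughly [-0.007, 0.293].
Exact: F⁻¹(0.005) = 0.033; F⁻¹(0.995) = 0.326.

[0.033, 0.326]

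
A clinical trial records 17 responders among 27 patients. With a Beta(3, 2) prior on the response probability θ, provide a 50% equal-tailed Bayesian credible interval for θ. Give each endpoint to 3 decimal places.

[0.569, 0.684]

Posterior: Beta(3+17, 2+10) = Beta(20, 12).
Equal-tailed 50% interval: the 0.25 and 0.75 quantiles of Beta(20, 12).
Posterior mean ≈ 0.625, SD ≈ 0.084; a Normal approximation gives roughly [0.568, 0.682].
Exact: F⁻¹(0.25) = 0.569; F⁻¹(0.75) = 0.684.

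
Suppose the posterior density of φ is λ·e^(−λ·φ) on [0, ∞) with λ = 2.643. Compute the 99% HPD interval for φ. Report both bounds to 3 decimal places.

[0.000, 1.742]

The exponential density is strictly decreasing on [0, ∞), so the HPD interval is anchored at 0: [0, q] with P(φ ≤ q) = 0.99.
q = −ln(1 − 0.99) / 2.643 = 4.6052 / 2.643 = 1.742.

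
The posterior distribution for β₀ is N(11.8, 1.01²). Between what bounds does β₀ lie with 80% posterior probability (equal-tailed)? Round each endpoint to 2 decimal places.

[10.51, 13.09]

The posterior is symmetric, so the 80% equal-tailed interval is β₀ = 11.8 ± z·1.01 with z = 1.282.
Half-width: 1.282 × 1.01 = 1.29.
11.8 − 1.29 = 10.51; 11.8 + 1.29 = 13.09.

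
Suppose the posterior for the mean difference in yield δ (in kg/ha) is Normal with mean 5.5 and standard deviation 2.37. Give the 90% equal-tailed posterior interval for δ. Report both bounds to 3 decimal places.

The posterior is symmetric, so the 90% equal-tailed interval is δ = 5.5 ± z·2.37 with z = 1.645.
Half-width: 1.645 × 2.37 = 3.898.
5.5 − 3.898 = 1.602; 5.5 + 3.898 = 9.398.

[1.602, 9.398]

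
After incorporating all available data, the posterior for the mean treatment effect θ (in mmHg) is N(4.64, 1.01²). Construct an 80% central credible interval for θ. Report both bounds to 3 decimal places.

[3.346, 5.934]

The posterior is symmetric, so the 80% equal-tailed interval is θ = 4.64 ± z·1.01 with z = 1.282.
Half-width: 1.282 × 1.01 = 1.294.
4.64 − 1.294 = 3.346; 4.64 + 1.294 = 5.934.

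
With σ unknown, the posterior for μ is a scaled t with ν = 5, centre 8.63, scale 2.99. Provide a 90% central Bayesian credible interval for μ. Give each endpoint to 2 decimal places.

The t_5 distribution is symmetric; the 90% interval is 8.63 ± t·2.99 with t_{0.95,5} = 2.015.
Half-width: 2.015 × 2.99 = 6.02.
8.63 − 6.02 = 2.61; 8.63 + 6.02 = 14.65.

[2.61, 14.65]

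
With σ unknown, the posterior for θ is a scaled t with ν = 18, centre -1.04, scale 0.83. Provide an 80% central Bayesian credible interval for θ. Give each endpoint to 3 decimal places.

[-2.144, 0.064]

The t_18 distribution is symmetric; the 80% interval is -1.04 ± t·0.83 with t_{0.9,18} = 1.330.
Half-width: 1.330 × 0.83 = 1.104.
-1.04 − 1.104 = -2.144; -1.04 + 1.104 = 0.064.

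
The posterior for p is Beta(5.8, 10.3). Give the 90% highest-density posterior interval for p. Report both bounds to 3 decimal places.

The posterior is unimodal and skewed, so the HPD interval has equal density at both endpoints and is the shortest 90% interval.
Solving f(0.168) = f(0.548) with F(0.548) − F(0.168) = 0.90 gives [0.168, 0.548].
For comparison, the equal-tailed interval is [0.179, 0.561]; the HPD is narrower and shifted toward the mode.

[0.168, 0.548]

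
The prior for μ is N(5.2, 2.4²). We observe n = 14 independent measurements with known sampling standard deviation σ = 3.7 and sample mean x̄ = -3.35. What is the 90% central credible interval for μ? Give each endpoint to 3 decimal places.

Posterior precision = 1/2.4² + 14/3.7² = 0.1736 + 1.0226 = 1.1963, so posterior SD = 0.9143.
Posterior mean = (5.2/2.4² + 14·-3.35/3.7²) / 1.1963 = -2.1091.
Interval: -2.1091 ± 1.645 × 0.9143 → [-3.613, -0.605].

[-3.613, -0.605]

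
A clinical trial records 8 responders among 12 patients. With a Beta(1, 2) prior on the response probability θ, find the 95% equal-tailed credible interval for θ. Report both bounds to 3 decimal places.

[0.351, 0.823]

Posterior: Beta(1+8, 2+4) = Beta(9, 6).
Equal-tailed 95% interval: the 0.025 and 0.975 quantiles of Beta(9, 6).
Posterior mean ≈ 0.600, SD ≈ 0.122; a Normal approximation gives roughly [0.360, 0.840].
Exact: F⁻¹(0.025) = 0.351; F⁻¹(0.975) = 0.823.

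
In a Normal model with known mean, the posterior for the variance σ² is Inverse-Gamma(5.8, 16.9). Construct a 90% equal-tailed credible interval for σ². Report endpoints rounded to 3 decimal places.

Inverse-Gamma(5.8, 16.9) quantiles: F⁻¹(0.05) and F⁻¹(0.95).
Equivalently, 1/σ² ~ Gamma(5.8, rate = 16.9); invert its 0.95 and 0.05 quantiles.
Posterior mean ≈ 3.521, SD ≈ 1.806; a Normal approximation gives roughly [0.550, 6.492].
Exact: lower = 1.650; upper = 6.809.

[1.650, 6.809]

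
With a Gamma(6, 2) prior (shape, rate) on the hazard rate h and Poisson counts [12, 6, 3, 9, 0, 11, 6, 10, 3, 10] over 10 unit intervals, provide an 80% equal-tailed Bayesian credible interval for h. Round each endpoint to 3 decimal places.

Posterior: Gamma(6+70, 2+10) = Gamma(76, 12) (shape, rate).
Equal-tailed 80% interval: Gamma(76, 12) quantiles at 0.1 and 0.9.
Posterior mean ≈ 6.333, SD ≈ 0.726; a Normal approximation gives roughly [5.402, 7.264].
Exact: lower = 5.422; upper = 7.280.

[5.422, 7.280]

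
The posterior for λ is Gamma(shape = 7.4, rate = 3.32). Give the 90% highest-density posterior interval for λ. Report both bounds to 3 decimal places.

The posterior is unimodal and skewed, so the HPD interval has equal density at both endpoints and is the shortest 90% interval.
Solving f(0.920) = f(3.490) with F(3.490) − F(0.920) = 0.90 gives [0.920, 3.490].
For comparison, the equal-tailed interval is [1.073, 3.725]; the HPD is narrower and shifted toward the mode.

[0.920, 3.490]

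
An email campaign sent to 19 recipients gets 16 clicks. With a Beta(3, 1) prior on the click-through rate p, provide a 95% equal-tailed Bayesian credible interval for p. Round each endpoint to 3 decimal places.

Posterior: Beta(3+16, 1+3) = Beta(19, 4).
Equal-tailed 95% interval: the 0.025 and 0.975 quantiles of Beta(19, 4).
Posterior mean ≈ 0.826, SD ≈ 0.077; a Normal approximation gives roughly [0.674, 0.978].
Exact: F⁻¹(0.025) = 0.651; F⁻¹(0.975) = 0.948.

[0.651, 0.948]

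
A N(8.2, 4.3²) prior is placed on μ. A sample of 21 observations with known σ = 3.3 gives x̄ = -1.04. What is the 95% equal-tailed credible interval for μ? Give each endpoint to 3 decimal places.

[-2.180, 0.604]

Posterior precision = 1/4.3² + 21/3.3² = 0.0541 + 1.9284 = 1.9825, so posterior SD = 0.7102.
Posterior mean = (8.2/4.3² + 21·-1.04/3.3²) / 1.9825 = -0.7879.
Interval: -0.7879 ± 1.960 × 0.7102 → [-2.180, 0.604].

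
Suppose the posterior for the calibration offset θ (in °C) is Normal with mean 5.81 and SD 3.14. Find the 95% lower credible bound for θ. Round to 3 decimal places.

0.645

Need L with P(θ ≥ L) = 0.95: L = 5.81 − z_{0.05}·3.14.
z = 1.645; L = 5.81 − 1.645 × 3.14 = 0.645.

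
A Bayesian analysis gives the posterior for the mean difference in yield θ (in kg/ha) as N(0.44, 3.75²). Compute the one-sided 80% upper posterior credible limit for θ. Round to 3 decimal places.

Need U with P(θ ≤ U) = 0.80: U = 0.44 + z_{0.2}·3.75.
z = 0.842; U = 0.44 + 0.842 × 3.75 = 3.596.

3.596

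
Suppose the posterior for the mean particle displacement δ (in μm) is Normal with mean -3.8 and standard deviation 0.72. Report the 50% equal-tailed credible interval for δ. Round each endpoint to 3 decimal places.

[-4.286, -3.314]

The posterior is symmetric, so the 50% equal-tailed interval is δ = -3.8 ± z·0.72 with z = 0.674.
Half-width: 0.674 × 0.72 = 0.486.
-3.8 − 0.486 = -4.286; -3.8 + 0.486 = -3.314.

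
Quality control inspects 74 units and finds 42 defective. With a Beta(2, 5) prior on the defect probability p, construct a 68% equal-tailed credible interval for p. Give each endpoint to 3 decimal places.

[0.488, 0.598]

Posterior: Beta(2+42, 5+32) = Beta(44, 37).
Equal-tailed 68% interval: the 0.16 and 0.84 quantiles of Beta(44, 37).
Posterior mean ≈ 0.543, SD ≈ 0.055; a Normal approximation gives roughly [0.489, 0.598].
Exact: F⁻¹(0.16) = 0.488; F⁻¹(0.84) = 0.598.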